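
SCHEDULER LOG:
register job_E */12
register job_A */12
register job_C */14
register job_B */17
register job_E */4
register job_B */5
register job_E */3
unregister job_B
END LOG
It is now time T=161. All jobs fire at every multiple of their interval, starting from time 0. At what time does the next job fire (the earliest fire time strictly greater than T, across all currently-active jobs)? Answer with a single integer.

Op 1: register job_E */12 -> active={job_E:*/12}
Op 2: register job_A */12 -> active={job_A:*/12, job_E:*/12}
Op 3: register job_C */14 -> active={job_A:*/12, job_C:*/14, job_E:*/12}
Op 4: register job_B */17 -> active={job_A:*/12, job_B:*/17, job_C:*/14, job_E:*/12}
Op 5: register job_E */4 -> active={job_A:*/12, job_B:*/17, job_C:*/14, job_E:*/4}
Op 6: register job_B */5 -> active={job_A:*/12, job_B:*/5, job_C:*/14, job_E:*/4}
Op 7: register job_E */3 -> active={job_A:*/12, job_B:*/5, job_C:*/14, job_E:*/3}
Op 8: unregister job_B -> active={job_A:*/12, job_C:*/14, job_E:*/3}
  job_A: interval 12, next fire after T=161 is 168
  job_C: interval 14, next fire after T=161 is 168
  job_E: interval 3, next fire after T=161 is 162
Earliest fire time = 162 (job job_E)

Answer: 162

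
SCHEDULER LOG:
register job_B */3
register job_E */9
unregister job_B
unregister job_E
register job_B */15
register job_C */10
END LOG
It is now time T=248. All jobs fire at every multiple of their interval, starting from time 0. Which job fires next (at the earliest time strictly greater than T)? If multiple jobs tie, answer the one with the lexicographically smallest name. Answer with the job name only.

Answer: job_C

Derivation:
Op 1: register job_B */3 -> active={job_B:*/3}
Op 2: register job_E */9 -> active={job_B:*/3, job_E:*/9}
Op 3: unregister job_B -> active={job_E:*/9}
Op 4: unregister job_E -> active={}
Op 5: register job_B */15 -> active={job_B:*/15}
Op 6: register job_C */10 -> active={job_B:*/15, job_C:*/10}
  job_B: interval 15, next fire after T=248 is 255
  job_C: interval 10, next fire after T=248 is 250
Earliest = 250, winner (lex tiebreak) = job_C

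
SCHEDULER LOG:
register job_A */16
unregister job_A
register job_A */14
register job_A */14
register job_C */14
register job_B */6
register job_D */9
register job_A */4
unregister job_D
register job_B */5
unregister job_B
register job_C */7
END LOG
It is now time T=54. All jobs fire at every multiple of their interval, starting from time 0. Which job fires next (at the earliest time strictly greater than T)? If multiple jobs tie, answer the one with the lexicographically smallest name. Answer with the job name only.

Op 1: register job_A */16 -> active={job_A:*/16}
Op 2: unregister job_A -> active={}
Op 3: register job_A */14 -> active={job_A:*/14}
Op 4: register job_A */14 -> active={job_A:*/14}
Op 5: register job_C */14 -> active={job_A:*/14, job_C:*/14}
Op 6: register job_B */6 -> active={job_A:*/14, job_B:*/6, job_C:*/14}
Op 7: register job_D */9 -> active={job_A:*/14, job_B:*/6, job_C:*/14, job_D:*/9}
Op 8: register job_A */4 -> active={job_A:*/4, job_B:*/6, job_C:*/14, job_D:*/9}
Op 9: unregister job_D -> active={job_A:*/4, job_B:*/6, job_C:*/14}
Op 10: register job_B */5 -> active={job_A:*/4, job_B:*/5, job_C:*/14}
Op 11: unregister job_B -> active={job_A:*/4, job_C:*/14}
Op 12: register job_C */7 -> active={job_A:*/4, job_C:*/7}
  job_A: interval 4, next fire after T=54 is 56
  job_C: interval 7, next fire after T=54 is 56
Earliest = 56, winner (lex tiebreak) = job_A

Answer: job_A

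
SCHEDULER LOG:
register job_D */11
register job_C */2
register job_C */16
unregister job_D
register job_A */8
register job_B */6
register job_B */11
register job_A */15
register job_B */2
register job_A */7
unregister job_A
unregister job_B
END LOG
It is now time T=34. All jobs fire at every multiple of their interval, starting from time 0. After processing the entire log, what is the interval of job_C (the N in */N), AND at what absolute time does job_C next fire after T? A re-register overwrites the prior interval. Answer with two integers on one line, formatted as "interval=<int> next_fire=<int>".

Answer: interval=16 next_fire=48

Derivation:
Op 1: register job_D */11 -> active={job_D:*/11}
Op 2: register job_C */2 -> active={job_C:*/2, job_D:*/11}
Op 3: register job_C */16 -> active={job_C:*/16, job_D:*/11}
Op 4: unregister job_D -> active={job_C:*/16}
Op 5: register job_A */8 -> active={job_A:*/8, job_C:*/16}
Op 6: register job_B */6 -> active={job_A:*/8, job_B:*/6, job_C:*/16}
Op 7: register job_B */11 -> active={job_A:*/8, job_B:*/11, job_C:*/16}
Op 8: register job_A */15 -> active={job_A:*/15, job_B:*/11, job_C:*/16}
Op 9: register job_B */2 -> active={job_A:*/15, job_B:*/2, job_C:*/16}
Op 10: register job_A */7 -> active={job_A:*/7, job_B:*/2, job_C:*/16}
Op 11: unregister job_A -> active={job_B:*/2, job_C:*/16}
Op 12: unregister job_B -> active={job_C:*/16}
Final interval of job_C = 16
Next fire of job_C after T=34: (34//16+1)*16 = 48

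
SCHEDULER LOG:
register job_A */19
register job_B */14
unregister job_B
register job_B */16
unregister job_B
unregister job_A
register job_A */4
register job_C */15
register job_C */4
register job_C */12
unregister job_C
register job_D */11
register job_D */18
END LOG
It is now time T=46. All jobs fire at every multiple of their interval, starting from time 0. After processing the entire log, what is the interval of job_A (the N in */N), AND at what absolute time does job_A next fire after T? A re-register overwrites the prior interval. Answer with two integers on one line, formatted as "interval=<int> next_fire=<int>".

Op 1: register job_A */19 -> active={job_A:*/19}
Op 2: register job_B */14 -> active={job_A:*/19, job_B:*/14}
Op 3: unregister job_B -> active={job_A:*/19}
Op 4: register job_B */16 -> active={job_A:*/19, job_B:*/16}
Op 5: unregister job_B -> active={job_A:*/19}
Op 6: unregister job_A -> active={}
Op 7: register job_A */4 -> active={job_A:*/4}
Op 8: register job_C */15 -> active={job_A:*/4, job_C:*/15}
Op 9: register job_C */4 -> active={job_A:*/4, job_C:*/4}
Op 10: register job_C */12 -> active={job_A:*/4, job_C:*/12}
Op 11: unregister job_C -> active={job_A:*/4}
Op 12: register job_D */11 -> active={job_A:*/4, job_D:*/11}
Op 13: register job_D */18 -> active={job_A:*/4, job_D:*/18}
Final interval of job_A = 4
Next fire of job_A after T=46: (46//4+1)*4 = 48

Answer: interval=4 next_fire=48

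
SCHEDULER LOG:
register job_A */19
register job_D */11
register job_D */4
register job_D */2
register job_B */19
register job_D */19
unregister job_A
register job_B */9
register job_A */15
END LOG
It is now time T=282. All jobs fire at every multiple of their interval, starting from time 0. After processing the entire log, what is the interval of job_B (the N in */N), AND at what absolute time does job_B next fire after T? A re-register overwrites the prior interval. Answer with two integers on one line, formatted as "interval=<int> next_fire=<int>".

Op 1: register job_A */19 -> active={job_A:*/19}
Op 2: register job_D */11 -> active={job_A:*/19, job_D:*/11}
Op 3: register job_D */4 -> active={job_A:*/19, job_D:*/4}
Op 4: register job_D */2 -> active={job_A:*/19, job_D:*/2}
Op 5: register job_B */19 -> active={job_A:*/19, job_B:*/19, job_D:*/2}
Op 6: register job_D */19 -> active={job_A:*/19, job_B:*/19, job_D:*/19}
Op 7: unregister job_A -> active={job_B:*/19, job_D:*/19}
Op 8: register job_B */9 -> active={job_B:*/9, job_D:*/19}
Op 9: register job_A */15 -> active={job_A:*/15, job_B:*/9, job_D:*/19}
Final interval of job_B = 9
Next fire of job_B after T=282: (282//9+1)*9 = 288

Answer: interval=9 next_fire=288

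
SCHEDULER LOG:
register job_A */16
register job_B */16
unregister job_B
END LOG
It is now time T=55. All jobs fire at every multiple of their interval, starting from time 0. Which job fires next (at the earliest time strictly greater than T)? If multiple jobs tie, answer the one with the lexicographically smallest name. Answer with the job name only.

Op 1: register job_A */16 -> active={job_A:*/16}
Op 2: register job_B */16 -> active={job_A:*/16, job_B:*/16}
Op 3: unregister job_B -> active={job_A:*/16}
  job_A: interval 16, next fire after T=55 is 64
Earliest = 64, winner (lex tiebreak) = job_A

Answer: job_A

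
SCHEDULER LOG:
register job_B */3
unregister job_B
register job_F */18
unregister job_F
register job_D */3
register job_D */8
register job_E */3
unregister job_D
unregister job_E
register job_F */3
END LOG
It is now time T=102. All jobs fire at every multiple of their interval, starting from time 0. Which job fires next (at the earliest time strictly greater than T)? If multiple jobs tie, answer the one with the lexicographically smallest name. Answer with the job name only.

Op 1: register job_B */3 -> active={job_B:*/3}
Op 2: unregister job_B -> active={}
Op 3: register job_F */18 -> active={job_F:*/18}
Op 4: unregister job_F -> active={}
Op 5: register job_D */3 -> active={job_D:*/3}
Op 6: register job_D */8 -> active={job_D:*/8}
Op 7: register job_E */3 -> active={job_D:*/8, job_E:*/3}
Op 8: unregister job_D -> active={job_E:*/3}
Op 9: unregister job_E -> active={}
Op 10: register job_F */3 -> active={job_F:*/3}
  job_F: interval 3, next fire after T=102 is 105
Earliest = 105, winner (lex tiebreak) = job_F

Answer: job_F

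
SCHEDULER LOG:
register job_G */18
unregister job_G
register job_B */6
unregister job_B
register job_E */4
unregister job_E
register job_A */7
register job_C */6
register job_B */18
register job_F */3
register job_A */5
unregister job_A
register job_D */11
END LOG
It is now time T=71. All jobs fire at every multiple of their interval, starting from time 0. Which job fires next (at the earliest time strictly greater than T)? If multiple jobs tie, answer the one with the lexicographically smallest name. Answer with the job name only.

Answer: job_B

Derivation:
Op 1: register job_G */18 -> active={job_G:*/18}
Op 2: unregister job_G -> active={}
Op 3: register job_B */6 -> active={job_B:*/6}
Op 4: unregister job_B -> active={}
Op 5: register job_E */4 -> active={job_E:*/4}
Op 6: unregister job_E -> active={}
Op 7: register job_A */7 -> active={job_A:*/7}
Op 8: register job_C */6 -> active={job_A:*/7, job_C:*/6}
Op 9: register job_B */18 -> active={job_A:*/7, job_B:*/18, job_C:*/6}
Op 10: register job_F */3 -> active={job_A:*/7, job_B:*/18, job_C:*/6, job_F:*/3}
Op 11: register job_A */5 -> active={job_A:*/5, job_B:*/18, job_C:*/6, job_F:*/3}
Op 12: unregister job_A -> active={job_B:*/18, job_C:*/6, job_F:*/3}
Op 13: register job_D */11 -> active={job_B:*/18, job_C:*/6, job_D:*/11, job_F:*/3}
  job_B: interval 18, next fire after T=71 is 72
  job_C: interval 6, next fire after T=71 is 72
  job_D: interval 11, next fire after T=71 is 77
  job_F: interval 3, next fire after T=71 is 72
Earliest = 72, winner (lex tiebreak) = job_B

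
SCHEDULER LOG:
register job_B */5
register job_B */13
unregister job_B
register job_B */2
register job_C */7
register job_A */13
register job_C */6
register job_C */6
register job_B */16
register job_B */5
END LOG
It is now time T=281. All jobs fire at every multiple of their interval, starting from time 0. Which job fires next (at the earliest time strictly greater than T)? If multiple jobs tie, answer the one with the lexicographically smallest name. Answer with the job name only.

Answer: job_C

Derivation:
Op 1: register job_B */5 -> active={job_B:*/5}
Op 2: register job_B */13 -> active={job_B:*/13}
Op 3: unregister job_B -> active={}
Op 4: register job_B */2 -> active={job_B:*/2}
Op 5: register job_C */7 -> active={job_B:*/2, job_C:*/7}
Op 6: register job_A */13 -> active={job_A:*/13, job_B:*/2, job_C:*/7}
Op 7: register job_C */6 -> active={job_A:*/13, job_B:*/2, job_C:*/6}
Op 8: register job_C */6 -> active={job_A:*/13, job_B:*/2, job_C:*/6}
Op 9: register job_B */16 -> active={job_A:*/13, job_B:*/16, job_C:*/6}
Op 10: register job_B */5 -> active={job_A:*/13, job_B:*/5, job_C:*/6}
  job_A: interval 13, next fire after T=281 is 286
  job_B: interval 5, next fire after T=281 is 285
  job_C: interval 6, next fire after T=281 is 282
Earliest = 282, winner (lex tiebreak) = job_C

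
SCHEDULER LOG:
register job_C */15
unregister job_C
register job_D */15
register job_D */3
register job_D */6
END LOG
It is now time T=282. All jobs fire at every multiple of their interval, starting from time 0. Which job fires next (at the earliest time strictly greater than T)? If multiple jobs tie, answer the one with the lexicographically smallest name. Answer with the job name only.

Op 1: register job_C */15 -> active={job_C:*/15}
Op 2: unregister job_C -> active={}
Op 3: register job_D */15 -> active={job_D:*/15}
Op 4: register job_D */3 -> active={job_D:*/3}
Op 5: register job_D */6 -> active={job_D:*/6}
  job_D: interval 6, next fire after T=282 is 288
Earliest = 288, winner (lex tiebreak) = job_D

Answer: job_D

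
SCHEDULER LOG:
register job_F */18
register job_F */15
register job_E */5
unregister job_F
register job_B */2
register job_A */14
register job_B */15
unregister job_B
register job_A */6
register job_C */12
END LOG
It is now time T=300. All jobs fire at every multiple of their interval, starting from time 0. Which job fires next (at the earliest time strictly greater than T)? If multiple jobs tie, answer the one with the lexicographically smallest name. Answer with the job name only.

Op 1: register job_F */18 -> active={job_F:*/18}
Op 2: register job_F */15 -> active={job_F:*/15}
Op 3: register job_E */5 -> active={job_E:*/5, job_F:*/15}
Op 4: unregister job_F -> active={job_E:*/5}
Op 5: register job_B */2 -> active={job_B:*/2, job_E:*/5}
Op 6: register job_A */14 -> active={job_A:*/14, job_B:*/2, job_E:*/5}
Op 7: register job_B */15 -> active={job_A:*/14, job_B:*/15, job_E:*/5}
Op 8: unregister job_B -> active={job_A:*/14, job_E:*/5}
Op 9: register job_A */6 -> active={job_A:*/6, job_E:*/5}
Op 10: register job_C */12 -> active={job_A:*/6, job_C:*/12, job_E:*/5}
  job_A: interval 6, next fire after T=300 is 306
  job_C: interval 12, next fire after T=300 is 312
  job_E: interval 5, next fire after T=300 is 305
Earliest = 305, winner (lex tiebreak) = job_E

Answer: job_E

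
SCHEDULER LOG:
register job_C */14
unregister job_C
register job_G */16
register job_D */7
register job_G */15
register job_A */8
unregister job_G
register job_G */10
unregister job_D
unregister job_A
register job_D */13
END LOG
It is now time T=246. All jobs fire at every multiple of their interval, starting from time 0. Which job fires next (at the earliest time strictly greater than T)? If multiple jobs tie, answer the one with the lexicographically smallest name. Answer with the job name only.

Op 1: register job_C */14 -> active={job_C:*/14}
Op 2: unregister job_C -> active={}
Op 3: register job_G */16 -> active={job_G:*/16}
Op 4: register job_D */7 -> active={job_D:*/7, job_G:*/16}
Op 5: register job_G */15 -> active={job_D:*/7, job_G:*/15}
Op 6: register job_A */8 -> active={job_A:*/8, job_D:*/7, job_G:*/15}
Op 7: unregister job_G -> active={job_A:*/8, job_D:*/7}
Op 8: register job_G */10 -> active={job_A:*/8, job_D:*/7, job_G:*/10}
Op 9: unregister job_D -> active={job_A:*/8, job_G:*/10}
Op 10: unregister job_A -> active={job_G:*/10}
Op 11: register job_D */13 -> active={job_D:*/13, job_G:*/10}
  job_D: interval 13, next fire after T=246 is 247
  job_G: interval 10, next fire after T=246 is 250
Earliest = 247, winner (lex tiebreak) = job_D

Answer: job_D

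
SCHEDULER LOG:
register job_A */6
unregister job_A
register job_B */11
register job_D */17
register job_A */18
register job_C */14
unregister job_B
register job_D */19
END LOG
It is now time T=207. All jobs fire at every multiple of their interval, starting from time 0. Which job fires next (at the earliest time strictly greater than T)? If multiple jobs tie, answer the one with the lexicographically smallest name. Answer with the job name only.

Answer: job_D

Derivation:
Op 1: register job_A */6 -> active={job_A:*/6}
Op 2: unregister job_A -> active={}
Op 3: register job_B */11 -> active={job_B:*/11}
Op 4: register job_D */17 -> active={job_B:*/11, job_D:*/17}
Op 5: register job_A */18 -> active={job_A:*/18, job_B:*/11, job_D:*/17}
Op 6: register job_C */14 -> active={job_A:*/18, job_B:*/11, job_C:*/14, job_D:*/17}
Op 7: unregister job_B -> active={job_A:*/18, job_C:*/14, job_D:*/17}
Op 8: register job_D */19 -> active={job_A:*/18, job_C:*/14, job_D:*/19}
  job_A: interval 18, next fire after T=207 is 216
  job_C: interval 14, next fire after T=207 is 210
  job_D: interval 19, next fire after T=207 is 209
Earliest = 209, winner (lex tiebreak) = job_D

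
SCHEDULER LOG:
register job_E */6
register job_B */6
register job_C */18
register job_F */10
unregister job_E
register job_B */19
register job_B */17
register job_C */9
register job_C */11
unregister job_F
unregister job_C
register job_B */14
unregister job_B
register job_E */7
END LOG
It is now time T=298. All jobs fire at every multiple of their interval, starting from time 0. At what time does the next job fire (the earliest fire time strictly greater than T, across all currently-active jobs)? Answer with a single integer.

Answer: 301

Derivation:
Op 1: register job_E */6 -> active={job_E:*/6}
Op 2: register job_B */6 -> active={job_B:*/6, job_E:*/6}
Op 3: register job_C */18 -> active={job_B:*/6, job_C:*/18, job_E:*/6}
Op 4: register job_F */10 -> active={job_B:*/6, job_C:*/18, job_E:*/6, job_F:*/10}
Op 5: unregister job_E -> active={job_B:*/6, job_C:*/18, job_F:*/10}
Op 6: register job_B */19 -> active={job_B:*/19, job_C:*/18, job_F:*/10}
Op 7: register job_B */17 -> active={job_B:*/17, job_C:*/18, job_F:*/10}
Op 8: register job_C */9 -> active={job_B:*/17, job_C:*/9, job_F:*/10}
Op 9: register job_C */11 -> active={job_B:*/17, job_C:*/11, job_F:*/10}
Op 10: unregister job_F -> active={job_B:*/17, job_C:*/11}
Op 11: unregister job_C -> active={job_B:*/17}
Op 12: register job_B */14 -> active={job_B:*/14}
Op 13: unregister job_B -> active={}
Op 14: register job_E */7 -> active={job_E:*/7}
  job_E: interval 7, next fire after T=298 is 301
Earliest fire time = 301 (job job_E)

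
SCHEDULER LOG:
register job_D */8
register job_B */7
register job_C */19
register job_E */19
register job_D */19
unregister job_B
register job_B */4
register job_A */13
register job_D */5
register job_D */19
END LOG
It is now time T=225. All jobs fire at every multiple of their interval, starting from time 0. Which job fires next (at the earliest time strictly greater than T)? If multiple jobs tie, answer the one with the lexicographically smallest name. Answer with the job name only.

Op 1: register job_D */8 -> active={job_D:*/8}
Op 2: register job_B */7 -> active={job_B:*/7, job_D:*/8}
Op 3: register job_C */19 -> active={job_B:*/7, job_C:*/19, job_D:*/8}
Op 4: register job_E */19 -> active={job_B:*/7, job_C:*/19, job_D:*/8, job_E:*/19}
Op 5: register job_D */19 -> active={job_B:*/7, job_C:*/19, job_D:*/19, job_E:*/19}
Op 6: unregister job_B -> active={job_C:*/19, job_D:*/19, job_E:*/19}
Op 7: register job_B */4 -> active={job_B:*/4, job_C:*/19, job_D:*/19, job_E:*/19}
Op 8: register job_A */13 -> active={job_A:*/13, job_B:*/4, job_C:*/19, job_D:*/19, job_E:*/19}
Op 9: register job_D */5 -> active={job_A:*/13, job_B:*/4, job_C:*/19, job_D:*/5, job_E:*/19}
Op 10: register job_D */19 -> active={job_A:*/13, job_B:*/4, job_C:*/19, job_D:*/19, job_E:*/19}
  job_A: interval 13, next fire after T=225 is 234
  job_B: interval 4, next fire after T=225 is 228
  job_C: interval 19, next fire after T=225 is 228
  job_D: interval 19, next fire after T=225 is 228
  job_E: interval 19, next fire after T=225 is 228
Earliest = 228, winner (lex tiebreak) = job_B

Answer: job_B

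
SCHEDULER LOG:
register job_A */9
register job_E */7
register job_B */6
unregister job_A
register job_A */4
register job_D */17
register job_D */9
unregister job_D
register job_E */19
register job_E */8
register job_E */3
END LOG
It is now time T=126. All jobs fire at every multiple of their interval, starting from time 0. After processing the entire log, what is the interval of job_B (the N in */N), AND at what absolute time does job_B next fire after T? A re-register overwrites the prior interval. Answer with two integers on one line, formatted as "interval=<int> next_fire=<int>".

Answer: interval=6 next_fire=132

Derivation:
Op 1: register job_A */9 -> active={job_A:*/9}
Op 2: register job_E */7 -> active={job_A:*/9, job_E:*/7}
Op 3: register job_B */6 -> active={job_A:*/9, job_B:*/6, job_E:*/7}
Op 4: unregister job_A -> active={job_B:*/6, job_E:*/7}
Op 5: register job_A */4 -> active={job_A:*/4, job_B:*/6, job_E:*/7}
Op 6: register job_D */17 -> active={job_A:*/4, job_B:*/6, job_D:*/17, job_E:*/7}
Op 7: register job_D */9 -> active={job_A:*/4, job_B:*/6, job_D:*/9, job_E:*/7}
Op 8: unregister job_D -> active={job_A:*/4, job_B:*/6, job_E:*/7}
Op 9: register job_E */19 -> active={job_A:*/4, job_B:*/6, job_E:*/19}
Op 10: register job_E */8 -> active={job_A:*/4, job_B:*/6, job_E:*/8}
Op 11: register job_E */3 -> active={job_A:*/4, job_B:*/6, job_E:*/3}
Final interval of job_B = 6
Next fire of job_B after T=126: (126//6+1)*6 = 132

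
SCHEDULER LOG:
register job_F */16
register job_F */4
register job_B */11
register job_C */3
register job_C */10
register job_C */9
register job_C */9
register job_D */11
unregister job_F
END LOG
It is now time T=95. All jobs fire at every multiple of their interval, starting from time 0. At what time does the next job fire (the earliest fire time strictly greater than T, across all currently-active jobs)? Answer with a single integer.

Op 1: register job_F */16 -> active={job_F:*/16}
Op 2: register job_F */4 -> active={job_F:*/4}
Op 3: register job_B */11 -> active={job_B:*/11, job_F:*/4}
Op 4: register job_C */3 -> active={job_B:*/11, job_C:*/3, job_F:*/4}
Op 5: register job_C */10 -> active={job_B:*/11, job_C:*/10, job_F:*/4}
Op 6: register job_C */9 -> active={job_B:*/11, job_C:*/9, job_F:*/4}
Op 7: register job_C */9 -> active={job_B:*/11, job_C:*/9, job_F:*/4}
Op 8: register job_D */11 -> active={job_B:*/11, job_C:*/9, job_D:*/11, job_F:*/4}
Op 9: unregister job_F -> active={job_B:*/11, job_C:*/9, job_D:*/11}
  job_B: interval 11, next fire after T=95 is 99
  job_C: interval 9, next fire after T=95 is 99
  job_D: interval 11, next fire after T=95 is 99
Earliest fire time = 99 (job job_B)

Answer: 99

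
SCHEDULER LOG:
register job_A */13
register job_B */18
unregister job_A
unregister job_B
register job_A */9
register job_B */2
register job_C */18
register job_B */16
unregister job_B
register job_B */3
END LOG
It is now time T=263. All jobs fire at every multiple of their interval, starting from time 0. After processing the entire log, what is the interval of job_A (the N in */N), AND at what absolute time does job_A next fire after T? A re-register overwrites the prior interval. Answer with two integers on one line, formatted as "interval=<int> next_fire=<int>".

Op 1: register job_A */13 -> active={job_A:*/13}
Op 2: register job_B */18 -> active={job_A:*/13, job_B:*/18}
Op 3: unregister job_A -> active={job_B:*/18}
Op 4: unregister job_B -> active={}
Op 5: register job_A */9 -> active={job_A:*/9}
Op 6: register job_B */2 -> active={job_A:*/9, job_B:*/2}
Op 7: register job_C */18 -> active={job_A:*/9, job_B:*/2, job_C:*/18}
Op 8: register job_B */16 -> active={job_A:*/9, job_B:*/16, job_C:*/18}
Op 9: unregister job_B -> active={job_A:*/9, job_C:*/18}
Op 10: register job_B */3 -> active={job_A:*/9, job_B:*/3, job_C:*/18}
Final interval of job_A = 9
Next fire of job_A after T=263: (263//9+1)*9 = 270

Answer: interval=9 next_fire=270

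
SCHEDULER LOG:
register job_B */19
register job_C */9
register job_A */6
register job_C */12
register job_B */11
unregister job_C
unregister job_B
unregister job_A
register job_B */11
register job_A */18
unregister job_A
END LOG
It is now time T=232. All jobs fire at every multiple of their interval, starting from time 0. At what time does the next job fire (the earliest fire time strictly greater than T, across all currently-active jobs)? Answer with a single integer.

Answer: 242

Derivation:
Op 1: register job_B */19 -> active={job_B:*/19}
Op 2: register job_C */9 -> active={job_B:*/19, job_C:*/9}
Op 3: register job_A */6 -> active={job_A:*/6, job_B:*/19, job_C:*/9}
Op 4: register job_C */12 -> active={job_A:*/6, job_B:*/19, job_C:*/12}
Op 5: register job_B */11 -> active={job_A:*/6, job_B:*/11, job_C:*/12}
Op 6: unregister job_C -> active={job_A:*/6, job_B:*/11}
Op 7: unregister job_B -> active={job_A:*/6}
Op 8: unregister job_A -> active={}
Op 9: register job_B */11 -> active={job_B:*/11}
Op 10: register job_A */18 -> active={job_A:*/18, job_B:*/11}
Op 11: unregister job_A -> active={job_B:*/11}
  job_B: interval 11, next fire after T=232 is 242
Earliest fire time = 242 (job job_B)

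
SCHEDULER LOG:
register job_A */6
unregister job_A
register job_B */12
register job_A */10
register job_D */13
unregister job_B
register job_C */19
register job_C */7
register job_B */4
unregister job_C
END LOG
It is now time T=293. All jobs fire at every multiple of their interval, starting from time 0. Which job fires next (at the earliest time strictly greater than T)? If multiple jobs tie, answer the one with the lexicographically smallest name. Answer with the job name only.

Op 1: register job_A */6 -> active={job_A:*/6}
Op 2: unregister job_A -> active={}
Op 3: register job_B */12 -> active={job_B:*/12}
Op 4: register job_A */10 -> active={job_A:*/10, job_B:*/12}
Op 5: register job_D */13 -> active={job_A:*/10, job_B:*/12, job_D:*/13}
Op 6: unregister job_B -> active={job_A:*/10, job_D:*/13}
Op 7: register job_C */19 -> active={job_A:*/10, job_C:*/19, job_D:*/13}
Op 8: register job_C */7 -> active={job_A:*/10, job_C:*/7, job_D:*/13}
Op 9: register job_B */4 -> active={job_A:*/10, job_B:*/4, job_C:*/7, job_D:*/13}
Op 10: unregister job_C -> active={job_A:*/10, job_B:*/4, job_D:*/13}
  job_A: interval 10, next fire after T=293 is 300
  job_B: interval 4, next fire after T=293 is 296
  job_D: interval 13, next fire after T=293 is 299
Earliest = 296, winner (lex tiebreak) = job_B

Answer: job_B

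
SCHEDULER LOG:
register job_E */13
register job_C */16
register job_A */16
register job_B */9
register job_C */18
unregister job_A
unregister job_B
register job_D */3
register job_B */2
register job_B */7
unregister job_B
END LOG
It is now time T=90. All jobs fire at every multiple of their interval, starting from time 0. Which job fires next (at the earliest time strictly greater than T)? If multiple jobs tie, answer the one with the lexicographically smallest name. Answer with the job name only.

Op 1: register job_E */13 -> active={job_E:*/13}
Op 2: register job_C */16 -> active={job_C:*/16, job_E:*/13}
Op 3: register job_A */16 -> active={job_A:*/16, job_C:*/16, job_E:*/13}
Op 4: register job_B */9 -> active={job_A:*/16, job_B:*/9, job_C:*/16, job_E:*/13}
Op 5: register job_C */18 -> active={job_A:*/16, job_B:*/9, job_C:*/18, job_E:*/13}
Op 6: unregister job_A -> active={job_B:*/9, job_C:*/18, job_E:*/13}
Op 7: unregister job_B -> active={job_C:*/18, job_E:*/13}
Op 8: register job_D */3 -> active={job_C:*/18, job_D:*/3, job_E:*/13}
Op 9: register job_B */2 -> active={job_B:*/2, job_C:*/18, job_D:*/3, job_E:*/13}
Op 10: register job_B */7 -> active={job_B:*/7, job_C:*/18, job_D:*/3, job_E:*/13}
Op 11: unregister job_B -> active={job_C:*/18, job_D:*/3, job_E:*/13}
  job_C: interval 18, next fire after T=90 is 108
  job_D: interval 3, next fire after T=90 is 93
  job_E: interval 13, next fire after T=90 is 91
Earliest = 91, winner (lex tiebreak) = job_E

Answer: job_E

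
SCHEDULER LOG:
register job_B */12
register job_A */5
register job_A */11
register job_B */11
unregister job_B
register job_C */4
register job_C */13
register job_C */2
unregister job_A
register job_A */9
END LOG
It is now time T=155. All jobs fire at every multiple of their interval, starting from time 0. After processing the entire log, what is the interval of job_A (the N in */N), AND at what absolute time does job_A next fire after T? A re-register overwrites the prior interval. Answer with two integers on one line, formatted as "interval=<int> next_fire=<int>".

Op 1: register job_B */12 -> active={job_B:*/12}
Op 2: register job_A */5 -> active={job_A:*/5, job_B:*/12}
Op 3: register job_A */11 -> active={job_A:*/11, job_B:*/12}
Op 4: register job_B */11 -> active={job_A:*/11, job_B:*/11}
Op 5: unregister job_B -> active={job_A:*/11}
Op 6: register job_C */4 -> active={job_A:*/11, job_C:*/4}
Op 7: register job_C */13 -> active={job_A:*/11, job_C:*/13}
Op 8: register job_C */2 -> active={job_A:*/11, job_C:*/2}
Op 9: unregister job_A -> active={job_C:*/2}
Op 10: register job_A */9 -> active={job_A:*/9, job_C:*/2}
Final interval of job_A = 9
Next fire of job_A after T=155: (155//9+1)*9 = 162

Answer: interval=9 next_fire=162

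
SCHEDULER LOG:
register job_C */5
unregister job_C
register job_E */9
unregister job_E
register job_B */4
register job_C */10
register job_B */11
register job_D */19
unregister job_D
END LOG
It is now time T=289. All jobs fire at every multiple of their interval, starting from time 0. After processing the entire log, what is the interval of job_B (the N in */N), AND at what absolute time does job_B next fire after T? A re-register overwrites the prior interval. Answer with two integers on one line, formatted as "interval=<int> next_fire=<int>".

Op 1: register job_C */5 -> active={job_C:*/5}
Op 2: unregister job_C -> active={}
Op 3: register job_E */9 -> active={job_E:*/9}
Op 4: unregister job_E -> active={}
Op 5: register job_B */4 -> active={job_B:*/4}
Op 6: register job_C */10 -> active={job_B:*/4, job_C:*/10}
Op 7: register job_B */11 -> active={job_B:*/11, job_C:*/10}
Op 8: register job_D */19 -> active={job_B:*/11, job_C:*/10, job_D:*/19}
Op 9: unregister job_D -> active={job_B:*/11, job_C:*/10}
Final interval of job_B = 11
Next fire of job_B after T=289: (289//11+1)*11 = 297

Answer: interval=11 next_fire=297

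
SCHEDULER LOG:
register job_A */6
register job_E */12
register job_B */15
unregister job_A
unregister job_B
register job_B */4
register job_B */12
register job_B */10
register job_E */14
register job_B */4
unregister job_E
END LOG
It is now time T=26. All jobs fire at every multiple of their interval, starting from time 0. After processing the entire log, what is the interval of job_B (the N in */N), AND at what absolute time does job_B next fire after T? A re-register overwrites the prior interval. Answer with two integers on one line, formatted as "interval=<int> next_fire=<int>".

Answer: interval=4 next_fire=28

Derivation:
Op 1: register job_A */6 -> active={job_A:*/6}
Op 2: register job_E */12 -> active={job_A:*/6, job_E:*/12}
Op 3: register job_B */15 -> active={job_A:*/6, job_B:*/15, job_E:*/12}
Op 4: unregister job_A -> active={job_B:*/15, job_E:*/12}
Op 5: unregister job_B -> active={job_E:*/12}
Op 6: register job_B */4 -> active={job_B:*/4, job_E:*/12}
Op 7: register job_B */12 -> active={job_B:*/12, job_E:*/12}
Op 8: register job_B */10 -> active={job_B:*/10, job_E:*/12}
Op 9: register job_E */14 -> active={job_B:*/10, job_E:*/14}
Op 10: register job_B */4 -> active={job_B:*/4, job_E:*/14}
Op 11: unregister job_E -> active={job_B:*/4}
Final interval of job_B = 4
Next fire of job_B after T=26: (26//4+1)*4 = 28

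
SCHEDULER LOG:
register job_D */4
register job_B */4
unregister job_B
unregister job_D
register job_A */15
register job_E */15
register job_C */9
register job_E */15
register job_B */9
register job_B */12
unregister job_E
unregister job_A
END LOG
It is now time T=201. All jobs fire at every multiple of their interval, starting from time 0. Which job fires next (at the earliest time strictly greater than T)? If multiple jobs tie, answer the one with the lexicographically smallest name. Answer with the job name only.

Op 1: register job_D */4 -> active={job_D:*/4}
Op 2: register job_B */4 -> active={job_B:*/4, job_D:*/4}
Op 3: unregister job_B -> active={job_D:*/4}
Op 4: unregister job_D -> active={}
Op 5: register job_A */15 -> active={job_A:*/15}
Op 6: register job_E */15 -> active={job_A:*/15, job_E:*/15}
Op 7: register job_C */9 -> active={job_A:*/15, job_C:*/9, job_E:*/15}
Op 8: register job_E */15 -> active={job_A:*/15, job_C:*/9, job_E:*/15}
Op 9: register job_B */9 -> active={job_A:*/15, job_B:*/9, job_C:*/9, job_E:*/15}
Op 10: register job_B */12 -> active={job_A:*/15, job_B:*/12, job_C:*/9, job_E:*/15}
Op 11: unregister job_E -> active={job_A:*/15, job_B:*/12, job_C:*/9}
Op 12: unregister job_A -> active={job_B:*/12, job_C:*/9}
  job_B: interval 12, next fire after T=201 is 204
  job_C: interval 9, next fire after T=201 is 207
Earliest = 204, winner (lex tiebreak) = job_B

Answer: job_B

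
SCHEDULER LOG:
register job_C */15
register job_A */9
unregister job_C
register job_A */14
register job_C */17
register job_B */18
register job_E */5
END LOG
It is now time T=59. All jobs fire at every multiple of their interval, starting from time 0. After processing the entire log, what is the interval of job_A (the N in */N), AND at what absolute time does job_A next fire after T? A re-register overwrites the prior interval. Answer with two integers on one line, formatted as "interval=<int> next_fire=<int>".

Answer: interval=14 next_fire=70

Derivation:
Op 1: register job_C */15 -> active={job_C:*/15}
Op 2: register job_A */9 -> active={job_A:*/9, job_C:*/15}
Op 3: unregister job_C -> active={job_A:*/9}
Op 4: register job_A */14 -> active={job_A:*/14}
Op 5: register job_C */17 -> active={job_A:*/14, job_C:*/17}
Op 6: register job_B */18 -> active={job_A:*/14, job_B:*/18, job_C:*/17}
Op 7: register job_E */5 -> active={job_A:*/14, job_B:*/18, job_C:*/17, job_E:*/5}
Final interval of job_A = 14
Next fire of job_A after T=59: (59//14+1)*14 = 70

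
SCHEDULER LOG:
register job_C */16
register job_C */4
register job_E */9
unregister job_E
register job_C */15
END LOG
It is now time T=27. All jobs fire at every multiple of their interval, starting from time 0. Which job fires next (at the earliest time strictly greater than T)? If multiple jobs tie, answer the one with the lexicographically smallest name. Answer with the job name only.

Answer: job_C

Derivation:
Op 1: register job_C */16 -> active={job_C:*/16}
Op 2: register job_C */4 -> active={job_C:*/4}
Op 3: register job_E */9 -> active={job_C:*/4, job_E:*/9}
Op 4: unregister job_E -> active={job_C:*/4}
Op 5: register job_C */15 -> active={job_C:*/15}
  job_C: interval 15, next fire after T=27 is 30
Earliest = 30, winner (lex tiebreak) = job_C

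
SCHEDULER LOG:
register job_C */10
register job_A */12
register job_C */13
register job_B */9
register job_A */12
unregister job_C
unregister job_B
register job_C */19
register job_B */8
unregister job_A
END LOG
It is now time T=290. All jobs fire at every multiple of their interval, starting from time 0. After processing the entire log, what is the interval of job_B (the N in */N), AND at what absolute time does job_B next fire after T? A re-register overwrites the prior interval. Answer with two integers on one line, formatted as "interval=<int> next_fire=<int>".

Op 1: register job_C */10 -> active={job_C:*/10}
Op 2: register job_A */12 -> active={job_A:*/12, job_C:*/10}
Op 3: register job_C */13 -> active={job_A:*/12, job_C:*/13}
Op 4: register job_B */9 -> active={job_A:*/12, job_B:*/9, job_C:*/13}
Op 5: register job_A */12 -> active={job_A:*/12, job_B:*/9, job_C:*/13}
Op 6: unregister job_C -> active={job_A:*/12, job_B:*/9}
Op 7: unregister job_B -> active={job_A:*/12}
Op 8: register job_C */19 -> active={job_A:*/12, job_C:*/19}
Op 9: register job_B */8 -> active={job_A:*/12, job_B:*/8, job_C:*/19}
Op 10: unregister job_A -> active={job_B:*/8, job_C:*/19}
Final interval of job_B = 8
Next fire of job_B after T=290: (290//8+1)*8 = 296

Answer: interval=8 next_fire=296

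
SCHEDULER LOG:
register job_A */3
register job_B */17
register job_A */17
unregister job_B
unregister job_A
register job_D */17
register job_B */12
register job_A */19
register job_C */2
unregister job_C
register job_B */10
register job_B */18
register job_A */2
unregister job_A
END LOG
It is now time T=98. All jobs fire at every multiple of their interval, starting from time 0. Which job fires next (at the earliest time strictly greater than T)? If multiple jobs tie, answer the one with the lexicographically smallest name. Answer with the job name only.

Op 1: register job_A */3 -> active={job_A:*/3}
Op 2: register job_B */17 -> active={job_A:*/3, job_B:*/17}
Op 3: register job_A */17 -> active={job_A:*/17, job_B:*/17}
Op 4: unregister job_B -> active={job_A:*/17}
Op 5: unregister job_A -> active={}
Op 6: register job_D */17 -> active={job_D:*/17}
Op 7: register job_B */12 -> active={job_B:*/12, job_D:*/17}
Op 8: register job_A */19 -> active={job_A:*/19, job_B:*/12, job_D:*/17}
Op 9: register job_C */2 -> active={job_A:*/19, job_B:*/12, job_C:*/2, job_D:*/17}
Op 10: unregister job_C -> active={job_A:*/19, job_B:*/12, job_D:*/17}
Op 11: register job_B */10 -> active={job_A:*/19, job_B:*/10, job_D:*/17}
Op 12: register job_B */18 -> active={job_A:*/19, job_B:*/18, job_D:*/17}
Op 13: register job_A */2 -> active={job_A:*/2, job_B:*/18, job_D:*/17}
Op 14: unregister job_A -> active={job_B:*/18, job_D:*/17}
  job_B: interval 18, next fire after T=98 is 108
  job_D: interval 17, next fire after T=98 is 102
Earliest = 102, winner (lex tiebreak) = job_D

Answer: job_D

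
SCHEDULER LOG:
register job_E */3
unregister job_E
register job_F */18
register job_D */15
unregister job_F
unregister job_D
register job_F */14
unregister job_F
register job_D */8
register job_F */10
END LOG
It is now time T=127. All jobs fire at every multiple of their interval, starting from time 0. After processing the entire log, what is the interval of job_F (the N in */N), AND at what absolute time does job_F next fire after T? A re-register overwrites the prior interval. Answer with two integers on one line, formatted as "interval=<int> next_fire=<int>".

Answer: interval=10 next_fire=130

Derivation:
Op 1: register job_E */3 -> active={job_E:*/3}
Op 2: unregister job_E -> active={}
Op 3: register job_F */18 -> active={job_F:*/18}
Op 4: register job_D */15 -> active={job_D:*/15, job_F:*/18}
Op 5: unregister job_F -> active={job_D:*/15}
Op 6: unregister job_D -> active={}
Op 7: register job_F */14 -> active={job_F:*/14}
Op 8: unregister job_F -> active={}
Op 9: register job_D */8 -> active={job_D:*/8}
Op 10: register job_F */10 -> active={job_D:*/8, job_F:*/10}
Final interval of job_F = 10
Next fire of job_F after T=127: (127//10+1)*10 = 130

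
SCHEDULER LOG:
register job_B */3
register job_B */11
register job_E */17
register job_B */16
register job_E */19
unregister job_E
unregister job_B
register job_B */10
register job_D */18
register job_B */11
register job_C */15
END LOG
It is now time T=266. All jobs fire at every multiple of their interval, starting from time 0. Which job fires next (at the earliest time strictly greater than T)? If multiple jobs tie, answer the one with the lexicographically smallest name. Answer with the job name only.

Answer: job_C

Derivation:
Op 1: register job_B */3 -> active={job_B:*/3}
Op 2: register job_B */11 -> active={job_B:*/11}
Op 3: register job_E */17 -> active={job_B:*/11, job_E:*/17}
Op 4: register job_B */16 -> active={job_B:*/16, job_E:*/17}
Op 5: register job_E */19 -> active={job_B:*/16, job_E:*/19}
Op 6: unregister job_E -> active={job_B:*/16}
Op 7: unregister job_B -> active={}
Op 8: register job_B */10 -> active={job_B:*/10}
Op 9: register job_D */18 -> active={job_B:*/10, job_D:*/18}
Op 10: register job_B */11 -> active={job_B:*/11, job_D:*/18}
Op 11: register job_C */15 -> active={job_B:*/11, job_C:*/15, job_D:*/18}
  job_B: interval 11, next fire after T=266 is 275
  job_C: interval 15, next fire after T=266 is 270
  job_D: interval 18, next fire after T=266 is 270
Earliest = 270, winner (lex tiebreak) = job_C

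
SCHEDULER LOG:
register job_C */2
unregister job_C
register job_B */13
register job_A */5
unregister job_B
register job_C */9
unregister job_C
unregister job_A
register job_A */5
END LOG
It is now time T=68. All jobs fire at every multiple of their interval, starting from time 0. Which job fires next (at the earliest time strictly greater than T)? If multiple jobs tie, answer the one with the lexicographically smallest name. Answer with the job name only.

Answer: job_A

Derivation:
Op 1: register job_C */2 -> active={job_C:*/2}
Op 2: unregister job_C -> active={}
Op 3: register job_B */13 -> active={job_B:*/13}
Op 4: register job_A */5 -> active={job_A:*/5, job_B:*/13}
Op 5: unregister job_B -> active={job_A:*/5}
Op 6: register job_C */9 -> active={job_A:*/5, job_C:*/9}
Op 7: unregister job_C -> active={job_A:*/5}
Op 8: unregister job_A -> active={}
Op 9: register job_A */5 -> active={job_A:*/5}
  job_A: interval 5, next fire after T=68 is 70
Earliest = 70, winner (lex tiebreak) = job_A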